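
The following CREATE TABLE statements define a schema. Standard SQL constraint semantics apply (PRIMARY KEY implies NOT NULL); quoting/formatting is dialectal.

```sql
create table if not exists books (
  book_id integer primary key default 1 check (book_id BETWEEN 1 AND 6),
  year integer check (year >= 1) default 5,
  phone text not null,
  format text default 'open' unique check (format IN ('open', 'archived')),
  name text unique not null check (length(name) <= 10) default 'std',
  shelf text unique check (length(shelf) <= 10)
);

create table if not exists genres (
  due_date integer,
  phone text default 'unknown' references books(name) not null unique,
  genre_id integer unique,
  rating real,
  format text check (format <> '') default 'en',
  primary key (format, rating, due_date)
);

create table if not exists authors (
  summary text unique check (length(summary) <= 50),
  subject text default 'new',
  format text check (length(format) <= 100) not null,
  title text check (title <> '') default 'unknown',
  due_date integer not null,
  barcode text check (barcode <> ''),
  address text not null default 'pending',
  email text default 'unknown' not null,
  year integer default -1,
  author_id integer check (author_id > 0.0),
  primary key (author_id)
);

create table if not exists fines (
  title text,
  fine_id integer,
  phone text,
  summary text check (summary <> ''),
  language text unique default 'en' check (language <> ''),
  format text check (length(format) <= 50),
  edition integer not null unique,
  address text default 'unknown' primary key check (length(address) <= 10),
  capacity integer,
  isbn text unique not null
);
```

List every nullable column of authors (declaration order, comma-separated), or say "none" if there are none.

- summary: CHECK does not forbid NULL (a CHECK constraint passes when its expression is NULL) → nullable.
- subject: DEFAULT only fills an omitted column; an explicit NULL is still allowed → nullable.
- format: declared NOT NULL → not nullable.
- title: CHECK does not forbid NULL (a CHECK constraint passes when its expression is NULL) → nullable.
- due_date: declared NOT NULL → not nullable.
- barcode: CHECK does not forbid NULL (a CHECK constraint passes when its expression is NULL) → nullable.
- address: declared NOT NULL → not nullable.
- email: declared NOT NULL → not nullable.
- year: DEFAULT only fills an omitted column; an explicit NULL is still allowed → nullable.
- author_id: part of the PRIMARY KEY, which implies NOT NULL → not nullable.

summary, subject, title, barcode, year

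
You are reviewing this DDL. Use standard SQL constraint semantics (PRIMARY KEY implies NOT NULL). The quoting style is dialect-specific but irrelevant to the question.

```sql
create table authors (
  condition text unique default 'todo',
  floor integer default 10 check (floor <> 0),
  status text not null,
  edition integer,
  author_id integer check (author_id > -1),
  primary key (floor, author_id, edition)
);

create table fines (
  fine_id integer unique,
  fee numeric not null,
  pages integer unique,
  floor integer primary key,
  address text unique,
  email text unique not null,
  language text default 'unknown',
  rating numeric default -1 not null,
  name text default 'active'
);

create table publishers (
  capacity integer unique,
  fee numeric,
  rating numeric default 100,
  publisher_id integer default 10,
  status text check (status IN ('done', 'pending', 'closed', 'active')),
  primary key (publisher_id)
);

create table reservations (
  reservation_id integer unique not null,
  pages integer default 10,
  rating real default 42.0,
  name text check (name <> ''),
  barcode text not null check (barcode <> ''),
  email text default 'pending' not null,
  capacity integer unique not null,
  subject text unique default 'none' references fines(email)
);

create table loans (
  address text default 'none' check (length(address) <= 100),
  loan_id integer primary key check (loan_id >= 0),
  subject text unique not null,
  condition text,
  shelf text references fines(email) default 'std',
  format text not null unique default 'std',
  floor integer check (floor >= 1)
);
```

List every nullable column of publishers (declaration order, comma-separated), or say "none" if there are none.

capacity, fee, rating, status

- capacity: UNIQUE does not imply NOT NULL → nullable.
- fee: no NOT NULL constraint applies → nullable.
- rating: DEFAULT only fills an omitted column; an explicit NULL is still allowed → nullable.
- publisher_id: part of the PRIMARY KEY, which implies NOT NULL → not nullable.
- status: CHECK does not forbid NULL (a CHECK constraint passes when its expression is NULL) → nullable.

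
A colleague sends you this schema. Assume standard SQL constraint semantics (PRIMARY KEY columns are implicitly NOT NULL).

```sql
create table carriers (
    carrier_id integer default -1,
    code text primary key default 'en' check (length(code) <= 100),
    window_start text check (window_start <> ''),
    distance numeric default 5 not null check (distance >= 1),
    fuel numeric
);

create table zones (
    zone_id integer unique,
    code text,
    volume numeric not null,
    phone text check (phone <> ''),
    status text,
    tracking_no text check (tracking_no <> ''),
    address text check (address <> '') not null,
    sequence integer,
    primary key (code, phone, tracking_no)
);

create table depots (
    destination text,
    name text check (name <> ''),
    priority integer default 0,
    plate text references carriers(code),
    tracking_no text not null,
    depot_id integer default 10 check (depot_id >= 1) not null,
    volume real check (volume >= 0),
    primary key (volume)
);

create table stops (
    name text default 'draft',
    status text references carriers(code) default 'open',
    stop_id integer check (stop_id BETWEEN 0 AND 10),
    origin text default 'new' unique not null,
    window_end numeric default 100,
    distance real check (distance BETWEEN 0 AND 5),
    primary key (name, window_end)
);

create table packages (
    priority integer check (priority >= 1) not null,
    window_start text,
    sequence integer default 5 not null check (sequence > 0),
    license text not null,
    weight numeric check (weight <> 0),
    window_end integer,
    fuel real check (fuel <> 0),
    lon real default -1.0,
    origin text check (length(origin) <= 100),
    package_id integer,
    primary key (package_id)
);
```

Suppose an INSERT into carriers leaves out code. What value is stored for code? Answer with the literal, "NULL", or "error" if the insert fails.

'en'

code has an explicit DEFAULT 'en'.
When the column is omitted from an INSERT, that default is used.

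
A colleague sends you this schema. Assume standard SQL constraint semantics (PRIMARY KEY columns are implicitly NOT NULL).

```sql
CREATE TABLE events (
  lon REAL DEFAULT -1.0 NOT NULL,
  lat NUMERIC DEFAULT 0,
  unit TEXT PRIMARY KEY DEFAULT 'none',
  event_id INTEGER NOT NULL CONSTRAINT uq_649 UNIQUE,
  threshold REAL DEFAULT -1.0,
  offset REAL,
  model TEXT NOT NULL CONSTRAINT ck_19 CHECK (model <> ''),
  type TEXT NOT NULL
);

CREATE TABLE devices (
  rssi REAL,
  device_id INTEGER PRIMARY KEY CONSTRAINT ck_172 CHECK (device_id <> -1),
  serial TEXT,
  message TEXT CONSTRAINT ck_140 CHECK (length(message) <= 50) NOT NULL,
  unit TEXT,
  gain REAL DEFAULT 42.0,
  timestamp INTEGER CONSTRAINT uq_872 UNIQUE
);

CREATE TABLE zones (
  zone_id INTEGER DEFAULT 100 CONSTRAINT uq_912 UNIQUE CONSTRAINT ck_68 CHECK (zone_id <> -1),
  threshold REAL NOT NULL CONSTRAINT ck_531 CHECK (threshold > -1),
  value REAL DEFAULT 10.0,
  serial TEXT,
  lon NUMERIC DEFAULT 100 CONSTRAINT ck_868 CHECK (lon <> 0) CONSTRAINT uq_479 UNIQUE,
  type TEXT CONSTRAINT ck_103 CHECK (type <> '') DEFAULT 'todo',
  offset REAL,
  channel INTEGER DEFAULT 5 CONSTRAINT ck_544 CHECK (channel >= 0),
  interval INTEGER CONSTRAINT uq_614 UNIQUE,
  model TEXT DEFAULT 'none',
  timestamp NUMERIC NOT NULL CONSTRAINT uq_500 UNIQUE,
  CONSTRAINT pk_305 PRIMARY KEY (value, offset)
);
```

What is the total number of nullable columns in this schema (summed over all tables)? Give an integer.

15

events: 3 nullable (lat, threshold, offset — PK (unit) and explicit NOT NULL columns excluded).
devices: 5 nullable (rssi, serial, unit, gain, timestamp — PK (device_id) and explicit NOT NULL columns excluded).
zones: 7 nullable (zone_id, serial, lon, type, channel, interval, model — PK (value, offset) and explicit NOT NULL columns excluded).
Total: 3 + 5 + 7 = 15.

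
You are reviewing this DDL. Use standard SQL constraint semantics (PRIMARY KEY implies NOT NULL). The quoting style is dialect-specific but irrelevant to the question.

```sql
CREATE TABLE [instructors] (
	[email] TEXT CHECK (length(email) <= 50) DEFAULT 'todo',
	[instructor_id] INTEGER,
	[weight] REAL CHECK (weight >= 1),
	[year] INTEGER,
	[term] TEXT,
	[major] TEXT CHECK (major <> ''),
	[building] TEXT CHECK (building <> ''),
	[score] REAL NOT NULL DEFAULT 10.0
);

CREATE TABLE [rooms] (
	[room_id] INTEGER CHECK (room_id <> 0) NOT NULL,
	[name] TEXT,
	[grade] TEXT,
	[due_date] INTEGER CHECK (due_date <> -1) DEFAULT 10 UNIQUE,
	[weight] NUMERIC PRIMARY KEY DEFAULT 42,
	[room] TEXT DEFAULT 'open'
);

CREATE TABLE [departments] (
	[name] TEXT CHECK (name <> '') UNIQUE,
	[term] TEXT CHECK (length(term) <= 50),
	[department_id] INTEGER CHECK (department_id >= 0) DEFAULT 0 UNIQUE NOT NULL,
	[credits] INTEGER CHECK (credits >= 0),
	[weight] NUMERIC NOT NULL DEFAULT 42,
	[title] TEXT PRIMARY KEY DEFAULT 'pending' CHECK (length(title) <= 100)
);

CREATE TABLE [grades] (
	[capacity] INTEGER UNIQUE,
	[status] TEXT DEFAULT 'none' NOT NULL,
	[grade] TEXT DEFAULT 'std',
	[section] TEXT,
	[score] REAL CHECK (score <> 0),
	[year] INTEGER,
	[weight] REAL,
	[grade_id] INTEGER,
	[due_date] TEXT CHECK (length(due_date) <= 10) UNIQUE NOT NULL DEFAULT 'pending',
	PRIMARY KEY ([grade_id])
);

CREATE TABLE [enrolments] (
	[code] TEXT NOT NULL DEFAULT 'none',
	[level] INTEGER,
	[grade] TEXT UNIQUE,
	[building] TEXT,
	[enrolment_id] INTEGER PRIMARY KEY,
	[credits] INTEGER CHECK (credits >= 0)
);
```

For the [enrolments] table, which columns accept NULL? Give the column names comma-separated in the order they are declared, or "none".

level, grade, building, credits

- code: declared NOT NULL → not nullable.
- level: no NOT NULL constraint applies → nullable.
- grade: UNIQUE does not imply NOT NULL → nullable.
- building: no NOT NULL constraint applies → nullable.
- enrolment_id: part of the PRIMARY KEY, which implies NOT NULL → not nullable.
- credits: CHECK does not forbid NULL (a CHECK constraint passes when its expression is NULL) → nullable.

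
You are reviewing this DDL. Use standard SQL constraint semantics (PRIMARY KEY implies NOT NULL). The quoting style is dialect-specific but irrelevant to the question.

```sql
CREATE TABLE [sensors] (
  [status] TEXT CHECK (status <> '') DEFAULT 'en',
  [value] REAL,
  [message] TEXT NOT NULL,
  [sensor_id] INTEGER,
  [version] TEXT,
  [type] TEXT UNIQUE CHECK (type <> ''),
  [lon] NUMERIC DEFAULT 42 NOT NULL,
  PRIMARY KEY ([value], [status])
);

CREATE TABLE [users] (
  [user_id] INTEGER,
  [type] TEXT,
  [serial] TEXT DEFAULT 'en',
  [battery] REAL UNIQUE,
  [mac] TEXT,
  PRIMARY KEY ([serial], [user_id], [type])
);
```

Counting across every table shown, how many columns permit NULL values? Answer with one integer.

5

sensors: 3 nullable (sensor_id, version, type — PK (value, status) and explicit NOT NULL columns excluded).
users: 2 nullable (battery, mac — PK (serial, user_id, type) and explicit NOT NULL columns excluded).
Total: 3 + 2 = 5.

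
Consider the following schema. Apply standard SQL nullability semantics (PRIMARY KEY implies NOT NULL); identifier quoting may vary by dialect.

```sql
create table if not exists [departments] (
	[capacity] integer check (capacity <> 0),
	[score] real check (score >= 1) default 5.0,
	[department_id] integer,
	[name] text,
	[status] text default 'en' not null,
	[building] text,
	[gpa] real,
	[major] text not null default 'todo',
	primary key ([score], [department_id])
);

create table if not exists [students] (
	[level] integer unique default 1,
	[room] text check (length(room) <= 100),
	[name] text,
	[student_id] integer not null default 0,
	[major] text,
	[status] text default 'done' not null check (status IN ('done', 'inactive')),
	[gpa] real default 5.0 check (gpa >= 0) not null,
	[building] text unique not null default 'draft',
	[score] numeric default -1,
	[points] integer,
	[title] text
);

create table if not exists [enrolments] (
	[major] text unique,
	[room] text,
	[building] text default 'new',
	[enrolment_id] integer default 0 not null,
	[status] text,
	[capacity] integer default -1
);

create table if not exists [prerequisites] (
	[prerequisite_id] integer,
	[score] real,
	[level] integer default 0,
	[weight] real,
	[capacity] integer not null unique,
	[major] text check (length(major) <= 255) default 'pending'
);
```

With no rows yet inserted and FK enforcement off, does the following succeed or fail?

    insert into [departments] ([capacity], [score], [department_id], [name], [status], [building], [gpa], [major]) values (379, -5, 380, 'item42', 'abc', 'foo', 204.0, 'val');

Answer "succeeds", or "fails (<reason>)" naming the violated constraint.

The value -5 for score violates CHECK (score >= 1).

fails (CHECK on score)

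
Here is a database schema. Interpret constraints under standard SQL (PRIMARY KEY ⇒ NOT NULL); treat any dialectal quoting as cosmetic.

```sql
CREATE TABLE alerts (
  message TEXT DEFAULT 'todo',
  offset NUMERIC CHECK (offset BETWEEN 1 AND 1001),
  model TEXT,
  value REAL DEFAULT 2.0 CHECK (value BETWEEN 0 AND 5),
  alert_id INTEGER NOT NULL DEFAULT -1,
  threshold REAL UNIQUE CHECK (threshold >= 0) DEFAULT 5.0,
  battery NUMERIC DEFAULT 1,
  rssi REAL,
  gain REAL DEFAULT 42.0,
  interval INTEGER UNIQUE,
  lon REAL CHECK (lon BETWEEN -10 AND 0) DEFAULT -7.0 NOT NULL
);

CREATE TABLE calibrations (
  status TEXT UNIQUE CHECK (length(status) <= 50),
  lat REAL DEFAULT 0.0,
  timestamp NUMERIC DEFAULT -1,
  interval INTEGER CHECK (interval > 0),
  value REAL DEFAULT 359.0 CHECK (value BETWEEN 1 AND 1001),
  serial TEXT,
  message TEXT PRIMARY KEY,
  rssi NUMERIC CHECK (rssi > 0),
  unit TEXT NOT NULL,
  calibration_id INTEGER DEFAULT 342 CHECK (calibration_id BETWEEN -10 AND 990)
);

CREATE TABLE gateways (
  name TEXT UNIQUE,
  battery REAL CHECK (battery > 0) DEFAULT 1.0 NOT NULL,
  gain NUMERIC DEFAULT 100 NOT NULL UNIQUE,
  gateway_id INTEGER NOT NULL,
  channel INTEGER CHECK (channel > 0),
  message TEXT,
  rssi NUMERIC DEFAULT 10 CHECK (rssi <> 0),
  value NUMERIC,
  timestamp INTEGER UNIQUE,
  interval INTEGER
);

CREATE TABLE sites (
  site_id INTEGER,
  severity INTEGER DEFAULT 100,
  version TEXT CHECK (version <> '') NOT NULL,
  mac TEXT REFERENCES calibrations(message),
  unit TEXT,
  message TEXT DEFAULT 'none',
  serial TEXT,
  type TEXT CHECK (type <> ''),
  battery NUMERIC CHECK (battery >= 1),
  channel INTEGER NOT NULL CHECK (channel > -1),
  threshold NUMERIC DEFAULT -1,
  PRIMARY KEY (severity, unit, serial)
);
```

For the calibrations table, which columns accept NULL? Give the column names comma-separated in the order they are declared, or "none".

- status: CHECK does not forbid NULL (a CHECK constraint passes when its expression is NULL) → nullable.
- lat: DEFAULT only fills an omitted column; an explicit NULL is still allowed → nullable.
- timestamp: DEFAULT only fills an omitted column; an explicit NULL is still allowed → nullable.
- interval: CHECK does not forbid NULL (a CHECK constraint passes when its expression is NULL) → nullable.
- value: CHECK does not forbid NULL (a CHECK constraint passes when its expression is NULL) → nullable.
- serial: no NOT NULL constraint applies → nullable.
- message: part of the PRIMARY KEY, which implies NOT NULL → not nullable.
- rssi: CHECK does not forbid NULL (a CHECK constraint passes when its expression is NULL) → nullable.
- unit: declared NOT NULL → not nullable.
- calibration_id: CHECK does not forbid NULL (a CHECK constraint passes when its expression is NULL) → nullable.

status, lat, timestamp, interval, value, serial, rssi, calibration_id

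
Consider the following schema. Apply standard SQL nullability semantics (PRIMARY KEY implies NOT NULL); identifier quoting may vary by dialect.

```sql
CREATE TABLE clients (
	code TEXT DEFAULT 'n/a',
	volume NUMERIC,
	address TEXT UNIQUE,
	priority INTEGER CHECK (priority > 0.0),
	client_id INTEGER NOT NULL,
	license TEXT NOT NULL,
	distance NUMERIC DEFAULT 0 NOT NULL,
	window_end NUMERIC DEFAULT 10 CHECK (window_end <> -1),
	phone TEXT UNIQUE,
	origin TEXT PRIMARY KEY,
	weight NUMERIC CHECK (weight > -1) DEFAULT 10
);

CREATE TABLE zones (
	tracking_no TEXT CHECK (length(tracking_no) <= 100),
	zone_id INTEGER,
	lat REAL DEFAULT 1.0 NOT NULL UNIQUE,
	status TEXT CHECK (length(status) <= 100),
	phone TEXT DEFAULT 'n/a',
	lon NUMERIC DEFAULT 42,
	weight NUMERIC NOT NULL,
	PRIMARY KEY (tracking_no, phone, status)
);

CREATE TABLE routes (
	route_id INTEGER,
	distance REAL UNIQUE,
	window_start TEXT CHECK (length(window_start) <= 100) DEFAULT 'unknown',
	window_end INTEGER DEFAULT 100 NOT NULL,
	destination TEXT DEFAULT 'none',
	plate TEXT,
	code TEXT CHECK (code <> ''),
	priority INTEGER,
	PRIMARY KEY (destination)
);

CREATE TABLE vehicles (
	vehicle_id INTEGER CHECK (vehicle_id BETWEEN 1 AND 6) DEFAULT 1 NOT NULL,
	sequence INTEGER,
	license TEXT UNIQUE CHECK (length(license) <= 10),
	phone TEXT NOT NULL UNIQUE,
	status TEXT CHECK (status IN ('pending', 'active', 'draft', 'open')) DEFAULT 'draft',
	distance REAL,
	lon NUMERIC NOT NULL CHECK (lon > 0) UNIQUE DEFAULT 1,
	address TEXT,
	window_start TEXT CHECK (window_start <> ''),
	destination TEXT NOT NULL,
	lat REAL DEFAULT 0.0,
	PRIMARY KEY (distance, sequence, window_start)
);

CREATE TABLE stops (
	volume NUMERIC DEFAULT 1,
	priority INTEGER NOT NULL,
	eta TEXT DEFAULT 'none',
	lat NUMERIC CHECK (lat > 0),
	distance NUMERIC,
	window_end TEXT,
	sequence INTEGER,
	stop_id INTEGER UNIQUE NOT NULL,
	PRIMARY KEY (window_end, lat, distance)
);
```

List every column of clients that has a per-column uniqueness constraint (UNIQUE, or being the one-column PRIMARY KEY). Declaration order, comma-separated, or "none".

address, phone, origin

- code: no UNIQUE or single-column PK constraint.
- volume: no UNIQUE or single-column PK constraint.
- address: declared UNIQUE → unique.
- priority: no UNIQUE or single-column PK constraint.
- client_id: no UNIQUE or single-column PK constraint.
- license: no UNIQUE or single-column PK constraint.
- distance: no UNIQUE or single-column PK constraint.
- window_end: no UNIQUE or single-column PK constraint.
- phone: declared UNIQUE → unique.
- origin: single-column PRIMARY KEY → unique.
- weight: no UNIQUE or single-column PK constraint.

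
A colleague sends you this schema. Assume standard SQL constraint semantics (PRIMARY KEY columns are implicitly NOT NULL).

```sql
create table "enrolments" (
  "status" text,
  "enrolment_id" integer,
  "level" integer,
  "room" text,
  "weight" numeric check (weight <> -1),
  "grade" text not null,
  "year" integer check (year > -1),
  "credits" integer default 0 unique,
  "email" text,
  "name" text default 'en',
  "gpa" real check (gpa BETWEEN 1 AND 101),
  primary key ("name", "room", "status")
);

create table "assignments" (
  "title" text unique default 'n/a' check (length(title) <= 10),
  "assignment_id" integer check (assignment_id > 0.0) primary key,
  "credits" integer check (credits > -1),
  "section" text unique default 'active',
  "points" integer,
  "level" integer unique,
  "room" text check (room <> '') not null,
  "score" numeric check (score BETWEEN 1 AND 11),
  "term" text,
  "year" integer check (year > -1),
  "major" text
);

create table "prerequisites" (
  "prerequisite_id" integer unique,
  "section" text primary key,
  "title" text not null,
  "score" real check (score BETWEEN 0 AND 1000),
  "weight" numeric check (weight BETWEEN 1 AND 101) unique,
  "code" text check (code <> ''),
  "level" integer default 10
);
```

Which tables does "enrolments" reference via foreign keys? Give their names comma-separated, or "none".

none

No column in enrolments has a REFERENCES clause.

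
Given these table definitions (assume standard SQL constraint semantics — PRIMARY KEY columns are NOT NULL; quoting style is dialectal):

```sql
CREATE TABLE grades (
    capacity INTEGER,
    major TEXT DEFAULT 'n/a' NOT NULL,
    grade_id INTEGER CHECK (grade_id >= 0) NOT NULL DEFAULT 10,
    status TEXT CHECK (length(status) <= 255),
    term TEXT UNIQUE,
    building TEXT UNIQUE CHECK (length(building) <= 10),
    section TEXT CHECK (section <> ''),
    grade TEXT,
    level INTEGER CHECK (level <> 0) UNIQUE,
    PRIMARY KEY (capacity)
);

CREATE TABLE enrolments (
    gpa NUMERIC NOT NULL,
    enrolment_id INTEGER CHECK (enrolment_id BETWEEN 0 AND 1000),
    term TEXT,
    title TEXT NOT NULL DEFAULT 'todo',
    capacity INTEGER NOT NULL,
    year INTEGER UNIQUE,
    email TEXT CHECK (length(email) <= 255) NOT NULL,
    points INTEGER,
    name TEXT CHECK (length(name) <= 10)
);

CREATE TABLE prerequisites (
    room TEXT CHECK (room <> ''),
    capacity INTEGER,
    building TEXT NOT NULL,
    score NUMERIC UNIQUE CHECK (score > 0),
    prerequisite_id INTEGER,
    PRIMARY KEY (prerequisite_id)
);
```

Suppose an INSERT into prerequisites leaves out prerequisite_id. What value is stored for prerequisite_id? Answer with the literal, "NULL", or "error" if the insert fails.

prerequisite_id has no DEFAULT clause.
Omitting it would insert NULL, but it is part of the PRIMARY KEY, so the INSERT fails.

error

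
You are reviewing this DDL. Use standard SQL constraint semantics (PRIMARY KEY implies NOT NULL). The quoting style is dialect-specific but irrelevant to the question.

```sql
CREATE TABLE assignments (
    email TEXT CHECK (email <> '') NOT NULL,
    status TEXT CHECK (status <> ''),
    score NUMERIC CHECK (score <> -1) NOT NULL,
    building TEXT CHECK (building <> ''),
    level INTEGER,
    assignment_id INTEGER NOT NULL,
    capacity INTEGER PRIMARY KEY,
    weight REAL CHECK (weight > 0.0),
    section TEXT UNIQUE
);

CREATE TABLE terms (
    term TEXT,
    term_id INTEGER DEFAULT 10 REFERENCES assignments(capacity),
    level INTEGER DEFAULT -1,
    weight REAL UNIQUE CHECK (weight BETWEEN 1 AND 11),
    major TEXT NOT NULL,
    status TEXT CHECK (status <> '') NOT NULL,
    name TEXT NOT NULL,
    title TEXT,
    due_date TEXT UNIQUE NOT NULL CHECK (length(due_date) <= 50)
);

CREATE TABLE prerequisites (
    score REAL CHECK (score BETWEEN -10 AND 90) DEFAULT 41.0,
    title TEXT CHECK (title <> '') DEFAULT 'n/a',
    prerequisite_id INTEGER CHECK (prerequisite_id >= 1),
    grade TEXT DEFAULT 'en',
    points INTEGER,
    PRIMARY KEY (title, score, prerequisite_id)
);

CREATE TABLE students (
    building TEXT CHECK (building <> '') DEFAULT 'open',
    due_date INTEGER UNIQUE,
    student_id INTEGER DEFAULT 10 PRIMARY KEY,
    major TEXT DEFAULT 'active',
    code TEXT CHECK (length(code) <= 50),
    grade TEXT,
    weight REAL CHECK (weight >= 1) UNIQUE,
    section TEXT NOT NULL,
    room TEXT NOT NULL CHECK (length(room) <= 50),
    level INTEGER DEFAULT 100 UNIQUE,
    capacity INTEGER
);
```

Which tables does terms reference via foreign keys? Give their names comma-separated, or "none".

assignments

- term_id REFERENCES assignments(capacity).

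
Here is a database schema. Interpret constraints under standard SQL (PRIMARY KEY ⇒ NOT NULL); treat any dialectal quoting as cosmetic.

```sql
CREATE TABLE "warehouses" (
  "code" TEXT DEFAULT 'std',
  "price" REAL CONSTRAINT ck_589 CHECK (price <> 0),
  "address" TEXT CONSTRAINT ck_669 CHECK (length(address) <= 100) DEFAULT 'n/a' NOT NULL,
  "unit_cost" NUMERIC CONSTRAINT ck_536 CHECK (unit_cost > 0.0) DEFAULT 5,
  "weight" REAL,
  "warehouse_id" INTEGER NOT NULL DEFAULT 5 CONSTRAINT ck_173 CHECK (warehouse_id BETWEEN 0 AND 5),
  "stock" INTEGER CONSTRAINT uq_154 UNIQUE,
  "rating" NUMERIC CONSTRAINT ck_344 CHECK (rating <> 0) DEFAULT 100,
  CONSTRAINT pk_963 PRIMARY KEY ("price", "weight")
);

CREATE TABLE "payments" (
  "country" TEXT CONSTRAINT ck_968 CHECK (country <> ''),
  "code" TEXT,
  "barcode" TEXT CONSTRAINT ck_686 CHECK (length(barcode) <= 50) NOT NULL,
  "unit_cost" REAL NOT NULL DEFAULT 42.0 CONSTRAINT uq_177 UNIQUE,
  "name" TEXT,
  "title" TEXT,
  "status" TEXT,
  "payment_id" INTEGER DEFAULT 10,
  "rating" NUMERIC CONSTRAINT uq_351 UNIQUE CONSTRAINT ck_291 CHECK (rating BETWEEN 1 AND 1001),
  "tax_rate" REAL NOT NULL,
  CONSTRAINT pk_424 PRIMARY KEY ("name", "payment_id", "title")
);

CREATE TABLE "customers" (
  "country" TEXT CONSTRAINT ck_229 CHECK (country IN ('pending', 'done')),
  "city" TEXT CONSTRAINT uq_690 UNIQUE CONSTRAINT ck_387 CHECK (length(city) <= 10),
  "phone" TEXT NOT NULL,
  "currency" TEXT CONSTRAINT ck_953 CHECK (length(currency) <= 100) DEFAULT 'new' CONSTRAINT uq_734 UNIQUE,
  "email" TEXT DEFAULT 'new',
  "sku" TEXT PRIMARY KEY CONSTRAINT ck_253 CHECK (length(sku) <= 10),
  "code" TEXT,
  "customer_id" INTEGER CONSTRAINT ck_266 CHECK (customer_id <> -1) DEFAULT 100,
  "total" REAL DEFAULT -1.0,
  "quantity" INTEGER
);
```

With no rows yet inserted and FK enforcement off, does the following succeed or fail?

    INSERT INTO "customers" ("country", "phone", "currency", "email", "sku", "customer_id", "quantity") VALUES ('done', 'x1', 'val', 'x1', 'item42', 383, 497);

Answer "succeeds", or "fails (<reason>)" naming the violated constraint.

succeeds

NOT NULL columns: phone is supplied; sku is supplied.
CHECK constraints: 'done' satisfies (country IN ('pending', 'done')); 'val' satisfies (length(currency) <= 100); 'item42' satisfies (length(sku) <= 10); 383 satisfies (customer_id <> -1).
No constraint is violated.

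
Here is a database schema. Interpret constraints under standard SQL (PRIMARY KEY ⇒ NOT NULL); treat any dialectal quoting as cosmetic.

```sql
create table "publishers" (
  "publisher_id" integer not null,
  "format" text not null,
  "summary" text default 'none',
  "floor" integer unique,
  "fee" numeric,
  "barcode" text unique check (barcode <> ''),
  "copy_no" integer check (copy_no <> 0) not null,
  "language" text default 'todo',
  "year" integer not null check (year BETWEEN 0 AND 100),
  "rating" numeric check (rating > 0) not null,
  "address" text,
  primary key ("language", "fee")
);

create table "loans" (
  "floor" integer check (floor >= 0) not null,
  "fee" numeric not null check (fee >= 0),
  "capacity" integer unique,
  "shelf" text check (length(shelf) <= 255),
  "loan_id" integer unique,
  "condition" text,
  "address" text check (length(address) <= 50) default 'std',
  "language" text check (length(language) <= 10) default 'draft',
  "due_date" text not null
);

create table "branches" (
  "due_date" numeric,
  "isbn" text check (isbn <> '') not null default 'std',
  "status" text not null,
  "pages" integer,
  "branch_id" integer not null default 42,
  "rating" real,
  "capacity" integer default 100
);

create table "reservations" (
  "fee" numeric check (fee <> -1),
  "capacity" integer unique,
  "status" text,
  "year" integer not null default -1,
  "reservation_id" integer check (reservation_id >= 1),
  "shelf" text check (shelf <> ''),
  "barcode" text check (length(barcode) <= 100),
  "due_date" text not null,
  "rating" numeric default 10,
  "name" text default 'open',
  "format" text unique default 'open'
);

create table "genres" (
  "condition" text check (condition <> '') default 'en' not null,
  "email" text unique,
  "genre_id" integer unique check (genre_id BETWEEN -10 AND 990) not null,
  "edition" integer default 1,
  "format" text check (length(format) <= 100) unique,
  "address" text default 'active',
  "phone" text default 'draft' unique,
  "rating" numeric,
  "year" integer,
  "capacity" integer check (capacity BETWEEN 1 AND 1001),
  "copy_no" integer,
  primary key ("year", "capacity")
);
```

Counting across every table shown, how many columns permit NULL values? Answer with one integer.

30

publishers: 4 nullable (summary, floor, barcode, address — PK (language, fee) and explicit NOT NULL columns excluded).
loans: 6 nullable (capacity, shelf, loan_id, condition, address, language — PK none and explicit NOT NULL columns excluded).
branches: 4 nullable (due_date, pages, rating, capacity — PK none and explicit NOT NULL columns excluded).
reservations: 9 nullable (fee, capacity, status, reservation_id, shelf, barcode, rating, name, format — PK none and explicit NOT NULL columns excluded).
genres: 7 nullable (email, edition, format, address, phone, rating, copy_no — PK (year, capacity) and explicit NOT NULL columns excluded).
Total: 4 + 6 + 4 + 9 + 7 = 30.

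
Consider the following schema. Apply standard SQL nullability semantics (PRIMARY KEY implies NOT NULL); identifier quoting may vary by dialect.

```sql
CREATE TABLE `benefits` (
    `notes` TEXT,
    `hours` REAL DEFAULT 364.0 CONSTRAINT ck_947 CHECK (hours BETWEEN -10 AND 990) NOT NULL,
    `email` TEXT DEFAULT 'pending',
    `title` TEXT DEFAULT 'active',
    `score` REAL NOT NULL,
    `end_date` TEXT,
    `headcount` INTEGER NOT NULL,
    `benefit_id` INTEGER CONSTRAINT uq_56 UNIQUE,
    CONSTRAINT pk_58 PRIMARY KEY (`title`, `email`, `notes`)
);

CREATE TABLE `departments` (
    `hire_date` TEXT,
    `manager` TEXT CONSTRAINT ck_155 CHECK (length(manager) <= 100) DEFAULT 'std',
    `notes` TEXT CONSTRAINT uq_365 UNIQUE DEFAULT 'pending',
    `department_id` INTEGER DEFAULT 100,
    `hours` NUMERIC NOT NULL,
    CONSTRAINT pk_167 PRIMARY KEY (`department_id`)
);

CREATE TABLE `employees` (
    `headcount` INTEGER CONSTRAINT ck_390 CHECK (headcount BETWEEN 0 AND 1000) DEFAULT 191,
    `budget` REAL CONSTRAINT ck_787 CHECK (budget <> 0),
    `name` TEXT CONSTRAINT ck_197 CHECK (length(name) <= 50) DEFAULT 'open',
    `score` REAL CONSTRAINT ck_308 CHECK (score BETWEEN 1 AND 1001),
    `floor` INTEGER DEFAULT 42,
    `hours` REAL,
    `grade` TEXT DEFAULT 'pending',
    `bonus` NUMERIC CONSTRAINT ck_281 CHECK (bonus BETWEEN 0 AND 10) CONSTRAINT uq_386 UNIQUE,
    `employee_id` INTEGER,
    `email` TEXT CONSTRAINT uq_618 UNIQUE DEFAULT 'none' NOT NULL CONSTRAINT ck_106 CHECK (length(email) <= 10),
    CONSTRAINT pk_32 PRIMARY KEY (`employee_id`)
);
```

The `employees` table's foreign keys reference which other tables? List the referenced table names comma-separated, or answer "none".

No column in employees has a REFERENCES clause.

none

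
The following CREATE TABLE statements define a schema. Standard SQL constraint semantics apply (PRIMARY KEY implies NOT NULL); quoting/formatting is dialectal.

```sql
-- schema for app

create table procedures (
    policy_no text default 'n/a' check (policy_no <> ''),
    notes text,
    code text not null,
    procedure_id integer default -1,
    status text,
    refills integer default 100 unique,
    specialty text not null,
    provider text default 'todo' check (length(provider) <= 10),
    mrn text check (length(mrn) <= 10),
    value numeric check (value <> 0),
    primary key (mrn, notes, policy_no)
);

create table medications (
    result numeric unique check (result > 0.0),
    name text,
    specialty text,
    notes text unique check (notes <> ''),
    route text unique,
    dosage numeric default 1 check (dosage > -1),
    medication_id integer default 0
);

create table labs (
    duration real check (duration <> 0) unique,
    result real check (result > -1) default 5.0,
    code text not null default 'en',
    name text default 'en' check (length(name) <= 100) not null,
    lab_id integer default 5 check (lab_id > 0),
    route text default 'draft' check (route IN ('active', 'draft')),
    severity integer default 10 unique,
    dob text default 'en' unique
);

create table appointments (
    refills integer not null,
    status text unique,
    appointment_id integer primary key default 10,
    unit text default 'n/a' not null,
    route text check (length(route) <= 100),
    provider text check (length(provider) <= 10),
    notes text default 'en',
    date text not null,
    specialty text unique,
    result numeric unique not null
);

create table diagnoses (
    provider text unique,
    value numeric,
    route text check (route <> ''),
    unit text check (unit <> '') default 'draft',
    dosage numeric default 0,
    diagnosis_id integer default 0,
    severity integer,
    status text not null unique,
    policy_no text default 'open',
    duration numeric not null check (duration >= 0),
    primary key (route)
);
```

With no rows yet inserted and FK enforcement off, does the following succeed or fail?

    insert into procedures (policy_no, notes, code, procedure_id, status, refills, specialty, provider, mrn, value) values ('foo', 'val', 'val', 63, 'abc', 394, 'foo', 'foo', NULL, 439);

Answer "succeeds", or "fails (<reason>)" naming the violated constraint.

mrn is explicitly set to NULL, but mrn is part of the PRIMARY KEY (implied NOT NULL).

fails (NOT NULL on mrn)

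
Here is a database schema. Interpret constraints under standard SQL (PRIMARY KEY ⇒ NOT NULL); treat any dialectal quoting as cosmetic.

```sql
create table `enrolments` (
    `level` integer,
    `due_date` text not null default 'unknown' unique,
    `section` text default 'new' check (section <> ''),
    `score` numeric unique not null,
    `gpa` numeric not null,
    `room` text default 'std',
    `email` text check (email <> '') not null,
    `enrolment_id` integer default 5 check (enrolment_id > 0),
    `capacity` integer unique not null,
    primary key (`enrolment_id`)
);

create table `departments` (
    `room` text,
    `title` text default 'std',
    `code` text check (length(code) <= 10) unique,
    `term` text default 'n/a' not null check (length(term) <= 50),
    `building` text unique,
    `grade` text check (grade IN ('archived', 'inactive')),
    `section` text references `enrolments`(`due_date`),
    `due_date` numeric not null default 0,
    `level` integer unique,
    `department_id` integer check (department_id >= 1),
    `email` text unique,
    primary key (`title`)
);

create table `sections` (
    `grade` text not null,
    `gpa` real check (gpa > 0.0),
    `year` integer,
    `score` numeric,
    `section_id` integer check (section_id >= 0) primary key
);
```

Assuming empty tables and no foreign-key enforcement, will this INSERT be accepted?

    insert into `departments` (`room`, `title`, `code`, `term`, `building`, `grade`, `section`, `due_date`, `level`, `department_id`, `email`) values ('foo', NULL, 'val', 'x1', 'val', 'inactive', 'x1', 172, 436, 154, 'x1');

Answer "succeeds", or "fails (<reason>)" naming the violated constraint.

fails (NOT NULL on title)

title is explicitly set to NULL, but title is part of the PRIMARY KEY (implied NOT NULL).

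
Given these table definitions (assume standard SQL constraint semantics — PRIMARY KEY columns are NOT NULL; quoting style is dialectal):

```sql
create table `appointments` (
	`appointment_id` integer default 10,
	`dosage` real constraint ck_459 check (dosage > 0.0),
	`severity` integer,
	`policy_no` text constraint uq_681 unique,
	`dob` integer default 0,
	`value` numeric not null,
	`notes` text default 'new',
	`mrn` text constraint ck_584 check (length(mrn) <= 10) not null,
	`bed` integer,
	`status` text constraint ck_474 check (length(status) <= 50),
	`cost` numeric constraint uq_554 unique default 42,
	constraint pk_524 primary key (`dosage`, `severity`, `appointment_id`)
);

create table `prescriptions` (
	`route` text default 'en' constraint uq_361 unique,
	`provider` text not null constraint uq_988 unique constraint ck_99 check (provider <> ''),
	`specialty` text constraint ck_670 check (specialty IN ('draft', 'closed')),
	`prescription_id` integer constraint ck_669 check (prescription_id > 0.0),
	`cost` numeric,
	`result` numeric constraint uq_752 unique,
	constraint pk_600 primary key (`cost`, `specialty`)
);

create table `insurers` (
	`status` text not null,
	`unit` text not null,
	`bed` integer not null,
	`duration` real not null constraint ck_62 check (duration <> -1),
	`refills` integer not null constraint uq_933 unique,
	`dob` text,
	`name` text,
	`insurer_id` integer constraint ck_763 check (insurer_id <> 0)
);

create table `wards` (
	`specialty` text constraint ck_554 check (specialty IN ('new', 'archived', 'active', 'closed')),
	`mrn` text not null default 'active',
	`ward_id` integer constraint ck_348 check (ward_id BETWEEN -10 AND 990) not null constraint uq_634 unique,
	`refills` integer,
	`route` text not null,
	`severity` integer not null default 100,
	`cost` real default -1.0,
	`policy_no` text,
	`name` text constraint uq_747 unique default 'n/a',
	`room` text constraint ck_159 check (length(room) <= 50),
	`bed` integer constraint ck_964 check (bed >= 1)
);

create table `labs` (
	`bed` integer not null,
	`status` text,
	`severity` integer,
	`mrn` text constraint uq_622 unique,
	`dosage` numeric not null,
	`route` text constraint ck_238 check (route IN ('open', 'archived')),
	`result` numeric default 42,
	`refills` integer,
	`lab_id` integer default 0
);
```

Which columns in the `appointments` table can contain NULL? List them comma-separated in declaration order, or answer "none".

policy_no, dob, notes, bed, status, cost

- appointment_id: part of the PRIMARY KEY, which implies NOT NULL → not nullable.
- dosage: part of the PRIMARY KEY, which implies NOT NULL → not nullable.
- severity: part of the PRIMARY KEY, which implies NOT NULL → not nullable.
- policy_no: UNIQUE does not imply NOT NULL → nullable.
- dob: DEFAULT only fills an omitted column; an explicit NULL is still allowed → nullable.
- value: declared NOT NULL → not nullable.
- notes: DEFAULT only fills an omitted column; an explicit NULL is still allowed → nullable.
- mrn: declared NOT NULL → not nullable.
- bed: no NOT NULL constraint applies → nullable.
- status: CHECK does not forbid NULL (a CHECK constraint passes when its expression is NULL) → nullable.
- cost: UNIQUE does not imply NOT NULL → nullable.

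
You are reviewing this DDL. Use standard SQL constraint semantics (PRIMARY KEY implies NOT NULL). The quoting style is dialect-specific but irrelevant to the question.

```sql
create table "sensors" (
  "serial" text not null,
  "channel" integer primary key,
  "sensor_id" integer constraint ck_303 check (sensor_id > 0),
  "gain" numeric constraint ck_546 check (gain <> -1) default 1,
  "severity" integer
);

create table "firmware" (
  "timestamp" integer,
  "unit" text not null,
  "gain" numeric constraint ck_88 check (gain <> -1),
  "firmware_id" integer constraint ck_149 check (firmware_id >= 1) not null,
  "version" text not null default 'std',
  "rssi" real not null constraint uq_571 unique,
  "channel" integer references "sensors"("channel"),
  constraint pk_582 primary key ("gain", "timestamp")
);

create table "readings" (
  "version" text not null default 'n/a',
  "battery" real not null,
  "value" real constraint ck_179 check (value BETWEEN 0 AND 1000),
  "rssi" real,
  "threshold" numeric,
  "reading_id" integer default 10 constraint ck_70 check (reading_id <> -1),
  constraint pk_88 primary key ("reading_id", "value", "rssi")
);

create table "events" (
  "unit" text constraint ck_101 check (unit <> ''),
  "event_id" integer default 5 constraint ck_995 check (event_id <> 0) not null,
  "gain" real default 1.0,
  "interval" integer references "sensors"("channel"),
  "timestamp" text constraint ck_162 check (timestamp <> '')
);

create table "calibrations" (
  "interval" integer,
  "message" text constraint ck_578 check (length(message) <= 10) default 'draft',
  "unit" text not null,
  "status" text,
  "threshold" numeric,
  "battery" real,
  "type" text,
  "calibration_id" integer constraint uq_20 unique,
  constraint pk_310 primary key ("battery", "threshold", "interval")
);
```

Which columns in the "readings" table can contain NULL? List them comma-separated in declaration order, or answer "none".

threshold

- version: declared NOT NULL → not nullable.
- battery: declared NOT NULL → not nullable.
- value: part of the PRIMARY KEY, which implies NOT NULL → not nullable.
- rssi: part of the PRIMARY KEY, which implies NOT NULL → not nullable.
- threshold: no NOT NULL constraint applies → nullable.
- reading_id: part of the PRIMARY KEY, which implies NOT NULL → not nullable.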